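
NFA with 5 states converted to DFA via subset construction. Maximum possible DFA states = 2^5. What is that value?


NFA has 5 states
Subset construction: each DFA state = subset of NFA states
Maximum subsets = 2^5
2^5 = 32

32


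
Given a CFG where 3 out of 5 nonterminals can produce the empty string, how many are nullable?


Nonterminals: {S, A, B, C, D}
A nonterminal is nullable if it can derive epsilon
Counting nullable nonterminals: 3
Total nullable = 3

3


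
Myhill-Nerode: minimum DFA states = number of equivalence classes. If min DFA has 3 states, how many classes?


Myhill-Nerode theorem:
Number of equivalence classes = number of states in minimal DFA
Minimal DFA states = 3
Therefore equivalence classes = 3

3


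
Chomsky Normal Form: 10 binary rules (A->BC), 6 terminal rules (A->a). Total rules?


CNF allows two rule forms:
  A -> BC (binary): 10 rules
  A -> a (terminal): 6 rules
Total = 10 + 6 = 16

16


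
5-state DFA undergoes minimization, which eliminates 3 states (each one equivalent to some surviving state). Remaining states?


Original DFA: 5 states
Redundant states removed: 3
Minimized states = original - removed
= 5 - 3
= 2

2


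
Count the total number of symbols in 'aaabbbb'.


String: 'aaabbbb'
Counting characters:
  'a' appears 3 time(s)
  'b' appears 4 time(s)
Total length = 3 + 4 = 7

7


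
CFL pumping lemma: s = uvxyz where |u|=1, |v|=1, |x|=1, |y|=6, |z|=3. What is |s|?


|s| = |u| + |v| + |x| + |y| + |z|
= 1 + 1 + 1 + 6 + 3
= 2 + 1 + 9
= 3 + 9
= 12

12


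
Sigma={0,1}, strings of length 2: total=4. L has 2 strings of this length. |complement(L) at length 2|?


Alphabet: {0,1}
String length: 2
Total strings of length 2 = 2^2 = 4
Strings in L = 2
Complement = total - |L|
= 4 - 2
= 2

2


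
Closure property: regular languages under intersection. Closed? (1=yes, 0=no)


Regular languages are closed under:
- Union (DFA product construction)
- Intersection (DFA product construction)
- Complement (swap accept/reject states)
- Concatenation (NFA construction)
- Kleene star (NFA construction)
intersection is in this list
Therefore: closed

1


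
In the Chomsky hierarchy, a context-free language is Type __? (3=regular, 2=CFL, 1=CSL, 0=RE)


Chomsky hierarchy levels:
  Type 3: Regular (DFA/NFA/regex)
  Type 2: Context-free (PDA)
  Type 1: Context-sensitive
  Type 0: Recursively enumerable (TM)
'context-free' corresponds to Type 2

2


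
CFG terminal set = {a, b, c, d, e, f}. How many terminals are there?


Terminal symbols: a, b, c, d, e, f
Counting each: a (#1), b (#2), c (#3), d (#4), e (#5), f (#6)
Total = 6

6


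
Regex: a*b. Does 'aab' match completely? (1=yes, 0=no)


Pattern: a*b
String: 'aab'
Pattern requires: zero or more 'a's followed by exactly one 'b'
Found 2 leading 'a's
Remaining: 'b'
Remaining is exactly 'b' -> match
Result: 1

1


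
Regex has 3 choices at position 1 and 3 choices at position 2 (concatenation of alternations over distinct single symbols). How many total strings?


First group: 3 alternatives
Second group: 3 alternatives
Concatenation: each choice from group 1 pairs with each from group 2
Total = 3 x 3 = 9

9


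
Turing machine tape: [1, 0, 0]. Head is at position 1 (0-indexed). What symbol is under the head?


Tape: [1, 0, 0]
Positions: 0 1 2
Values:    1 0 0
Head at position 1
tape[1] = 0

0


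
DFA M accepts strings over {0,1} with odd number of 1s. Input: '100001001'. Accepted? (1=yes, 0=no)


DFA has 2 states: q_even (start, accept=no) and q_odd
Processing string '100001001' character by character:
  Position 0: read '1', 1-count=1 -> q_odd
  Position 1: read '0', 1-count=1 -> q_odd (no change)
  Position 2: read '0', 1-count=1 -> q_odd (no change)
  Position 3: read '0', 1-count=1 -> q_odd (no change)
  Position 4: read '0', 1-count=1 -> q_odd (no change)
  Position 5: read '1', 1-count=2 -> q_even
  Position 6: read '0', 1-count=2 -> q_even (no change)
  Position 7: read '0', 1-count=2 -> q_even (no change)
  Position 8: read '1', 1-count=3 -> q_odd
Final state: q_odd, total 1s = 3 (odd); the DFA requires an odd count -> accept

1


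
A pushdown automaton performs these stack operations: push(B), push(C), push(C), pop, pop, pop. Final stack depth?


Tracing stack operations:
  push(B) -> stack = [B], depth=1
  push(C) -> stack = [B,C], depth=2
  push(C) -> stack = [B,C,C], depth=3
  pop -> removed C, stack = [B,C], depth=2
  pop -> removed C, stack = [B], depth=1
  pop -> removed B, stack = [], depth=0
Final depth = 0

0


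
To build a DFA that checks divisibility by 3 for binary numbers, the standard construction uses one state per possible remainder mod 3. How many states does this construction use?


Divisibility by 3 is tracked via the remainder mod 3: 0, 1, ..., 2
The construction assigns one state to each remainder
Number of remainders = 3

3


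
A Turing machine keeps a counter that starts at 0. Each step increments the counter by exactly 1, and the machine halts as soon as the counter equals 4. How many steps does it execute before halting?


Counter starts at 0. Counting sequence:
  Step 1: counter = 1
  Step 2: counter = 2
  Step 3: counter = 3
  Step 4: counter = 4
Counter reached 4 -> halt
Total steps = 4

4


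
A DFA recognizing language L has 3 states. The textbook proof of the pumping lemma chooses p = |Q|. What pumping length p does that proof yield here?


Pumping lemma for regular languages (standard proof):
Take p = |Q|, the number of DFA states.
Any string of length >= |Q| passes through |Q|+1 states while reading its first |Q| symbols,
so by pigeonhole some state repeats, giving the loop that can be pumped.
Here |Q| = 3
Therefore the proof uses p = 3

3


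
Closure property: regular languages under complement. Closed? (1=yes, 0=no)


Regular languages are closed under:
- Union (DFA product construction)
- Intersection (DFA product construction)
- Complement (swap accept/reject states)
- Concatenation (NFA construction)
- Kleene star (NFA construction)
complement is in this list
Therefore: closed

1


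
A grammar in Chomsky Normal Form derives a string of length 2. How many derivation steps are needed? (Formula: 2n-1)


Chomsky Normal Form derivation:
String length n = 2
Each step either:
  - Splits a nonterminal into two (n-1 such steps)
  - Converts a nonterminal to terminal (n such steps)
Total = (n-1) + n = 2n - 1
= 2(2) - 1
= 4 - 1
= 3

3


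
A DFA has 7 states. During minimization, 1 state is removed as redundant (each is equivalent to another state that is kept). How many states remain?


Original DFA: 7 states
Redundant states removed: 1
Minimized states = original - removed
= 7 - 1
= 6

6


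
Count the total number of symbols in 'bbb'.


String: 'bbb'
Counting characters:
  'b' appears 3 time(s)
Total length = 0 + 3 = 3

3


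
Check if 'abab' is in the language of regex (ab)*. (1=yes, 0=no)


Pattern: (ab)*
String: 'abab'
Pattern requires: zero or more repetitions of 'ab'
Pairs: ['ab', 'ab']
All pairs are 'ab'? Yes
Result: 1

1


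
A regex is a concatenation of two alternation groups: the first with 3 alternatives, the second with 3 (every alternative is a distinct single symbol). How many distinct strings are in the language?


First group: 3 alternatives
Second group: 3 alternatives
Concatenation: each choice from group 1 pairs with each from group 2
Total = 3 x 3 = 9

9


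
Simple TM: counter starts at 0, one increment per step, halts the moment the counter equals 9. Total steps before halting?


Counter starts at 0. Counting sequence:
  Step 1: counter = 1
  Step 2: counter = 2
  Step 3: counter = 3
  Step 4: counter = 4
  Step 5: counter = 5
  Step 6: counter = 6
  ...
  Step 9: counter = 9
Counter reached 9 -> halt
Total steps = 9

9


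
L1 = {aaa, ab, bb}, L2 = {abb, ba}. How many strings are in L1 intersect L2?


L1 = {aaa, ab, bb}
L2 = {abb, ba}
Checking each string in L1 against L2:
  'aaa': in L2? No
  'ab': in L2? No
  'bb': in L2? No
Intersection = {}
|L1 ∩ L2| = 0

0


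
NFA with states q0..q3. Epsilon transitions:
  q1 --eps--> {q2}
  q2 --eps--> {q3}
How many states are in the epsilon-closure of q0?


Starting from q0
Initialize closure = {q0}
q0 has no outgoing epsilon transitions -> nothing to add
Final closure: {q0}
Size = 1

1


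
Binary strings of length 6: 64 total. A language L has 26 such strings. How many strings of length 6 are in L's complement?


Alphabet: {0,1}
String length: 6
Total strings of length 6 = 2^6 = 64
Strings in L = 26
Complement = total - |L|
= 64 - 26
= 38

38


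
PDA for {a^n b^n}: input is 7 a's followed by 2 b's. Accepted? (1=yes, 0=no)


Language requires equal numbers of a's and b's
PDA pushes for each 'a', pops for each 'b'
Number of a's = 7
Number of b's = 2
7 != 2 -> Reject

0


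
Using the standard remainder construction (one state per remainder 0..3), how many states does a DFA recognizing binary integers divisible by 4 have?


Divisibility by 4 is tracked via the remainder mod 4: 0, 1, ..., 3
The construction assigns one state to each remainder
Number of remainders = 4

4


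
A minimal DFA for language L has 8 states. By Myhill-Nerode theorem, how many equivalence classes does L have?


Myhill-Nerode theorem:
Number of equivalence classes = number of states in minimal DFA
Minimal DFA states = 8
Therefore equivalence classes = 8

8


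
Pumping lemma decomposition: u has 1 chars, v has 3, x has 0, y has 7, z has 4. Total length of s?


|s| = |u| + |v| + |x| + |y| + |z|
= 1 + 3 + 0 + 7 + 4
= 4 + 0 + 11
= 4 + 11
= 15

15


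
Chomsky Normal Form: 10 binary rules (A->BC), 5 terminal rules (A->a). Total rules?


CNF allows two rule forms:
  A -> BC (binary): 10 rules
  A -> a (terminal): 5 rules
Total = 10 + 5 = 15

15


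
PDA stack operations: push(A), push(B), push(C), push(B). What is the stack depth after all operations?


Tracing stack operations:
  push(A) -> stack = [A], depth=1
  push(B) -> stack = [A,B], depth=2
  push(C) -> stack = [A,B,C], depth=3
  push(B) -> stack = [A,B,C,B], depth=4
Final depth = 4

4


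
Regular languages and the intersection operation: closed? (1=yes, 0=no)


Regular languages are closed under all standard operations:
- Union: Yes (product construction)
- Intersection: Yes (product construction)
- Complement: Yes (swap accept/reject)
- Concatenation: Yes (NFA construction)
Operation: intersection -> Closed

1


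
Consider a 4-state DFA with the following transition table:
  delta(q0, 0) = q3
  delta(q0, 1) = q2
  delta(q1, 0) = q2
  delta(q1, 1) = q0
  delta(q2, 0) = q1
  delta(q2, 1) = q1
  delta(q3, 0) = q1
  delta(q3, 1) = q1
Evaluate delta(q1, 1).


Looking up transition function:
delta(q1, 1) in the table
Row: q1, Column: 1
Result: q0

q0


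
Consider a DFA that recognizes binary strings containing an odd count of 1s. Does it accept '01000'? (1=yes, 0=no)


DFA has 2 states: q_even (start, accept=no) and q_odd
Processing string '01000' character by character:
  Position 0: read '0', 1-count=0 -> q_even (no change)
  Position 1: read '1', 1-count=1 -> q_odd
  Position 2: read '0', 1-count=1 -> q_odd (no change)
  Position 3: read '0', 1-count=1 -> q_odd (no change)
  Position 4: read '0', 1-count=1 -> q_odd (no change)
Final state: q_odd, total 1s = 1 (odd); the DFA requires an odd count -> accept

1


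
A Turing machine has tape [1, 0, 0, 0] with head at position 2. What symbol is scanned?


Tape: [1, 0, 0, 0]
Positions: 0 1 2 3
Values:    1 0 0 0
Head at position 2
tape[2] = 0

0


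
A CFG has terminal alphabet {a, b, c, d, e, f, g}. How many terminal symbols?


Terminal symbols: a, b, c, d, e, f, g
Counting each: a (#1), b (#2), c (#3), d (#4), e (#5), f (#6), g (#7)
Total = 7

7


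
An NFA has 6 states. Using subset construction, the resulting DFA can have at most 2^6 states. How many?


NFA has 6 states
Subset construction: each DFA state = subset of NFA states
Maximum subsets = 2^6
2^6 = 64

64


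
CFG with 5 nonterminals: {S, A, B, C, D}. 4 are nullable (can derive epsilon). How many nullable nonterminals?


Nonterminals: {S, A, B, C, D}
A nonterminal is nullable if it can derive epsilon
Counting nullable nonterminals: 4
Total nullable = 4

4


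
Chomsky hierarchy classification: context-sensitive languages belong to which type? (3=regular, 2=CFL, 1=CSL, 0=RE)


Chomsky hierarchy levels:
  Type 3: Regular (DFA/NFA/regex)
  Type 2: Context-free (PDA)
  Type 1: Context-sensitive
  Type 0: Recursively enumerable (TM)
'context-sensitive' corresponds to Type 1

1


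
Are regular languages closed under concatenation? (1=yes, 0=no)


Regular languages are closed under:
- Union (DFA product construction)
- Intersection (DFA product construction)
- Complement (swap accept/reject states)
- Concatenation (NFA construction)
- Kleene star (NFA construction)
concatenation is in this list
Therefore: closed

1


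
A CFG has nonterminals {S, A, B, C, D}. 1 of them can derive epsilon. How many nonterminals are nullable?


Nonterminals: {S, A, B, C, D}
A nonterminal is nullable if it can derive epsilon
Counting nullable nonterminals: 1
Total nullable = 1

1


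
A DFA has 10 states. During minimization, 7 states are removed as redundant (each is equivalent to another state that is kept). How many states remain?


Original DFA: 10 states
Redundant states removed: 7
Minimized states = original - removed
= 10 - 7
= 3

3


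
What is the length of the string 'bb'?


String: 'bb'
Counting characters:
  'b' appears 2 time(s)
Total length = 0 + 2 = 2

2


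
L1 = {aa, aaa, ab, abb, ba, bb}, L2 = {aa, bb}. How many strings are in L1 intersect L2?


L1 = {aa, aaa, ab, abb, ba, bb}
L2 = {aa, bb}
Checking each string in L1 against L2:
  'aa': in L2? Yes
  'aaa': in L2? No
  'ab': in L2? No
  'abb': in L2? No
  'ba': in L2? No
  'bb': in L2? Yes
Intersection = {aa, bb}
|L1 ∩ L2| = 2

2


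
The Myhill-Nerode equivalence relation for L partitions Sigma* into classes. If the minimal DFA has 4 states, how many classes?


Myhill-Nerode theorem:
Number of equivalence classes = number of states in minimal DFA
Minimal DFA states = 4
Therefore equivalence classes = 4

4


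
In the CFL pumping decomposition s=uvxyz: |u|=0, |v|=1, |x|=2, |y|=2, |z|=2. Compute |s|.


|s| = |u| + |v| + |x| + |y| + |z|
= 0 + 1 + 2 + 2 + 2
= 1 + 2 + 4
= 3 + 4
= 7

7


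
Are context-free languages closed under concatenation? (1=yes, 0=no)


CFL closure properties:
  Closed under: union, concatenation, Kleene star
  NOT closed under: intersection, complement
Operation 'concatenation' is in closed list -> Yes (closed)

1


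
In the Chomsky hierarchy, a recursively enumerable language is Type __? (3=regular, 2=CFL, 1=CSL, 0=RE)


Chomsky hierarchy levels:
  Type 3: Regular (DFA/NFA/regex)
  Type 2: Context-free (PDA)
  Type 1: Context-sensitive
  Type 0: Recursively enumerable (TM)
'recursively enumerable' corresponds to Type 0

0


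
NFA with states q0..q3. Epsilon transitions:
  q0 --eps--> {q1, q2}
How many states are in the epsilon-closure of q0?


Starting from q0
Initialize closure = {q0}
Follow epsilon from q0 -> add q1
Follow epsilon from q0 -> add q2
Final closure: {q0, q1, q2}
Size = 3

3


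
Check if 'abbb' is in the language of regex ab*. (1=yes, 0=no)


Pattern: ab*
String: 'abbb'
Pattern requires: exactly one 'a' followed by zero or more 'b's
First char is 'a' -> OK
Rest 'bbb': all b's? Yes
Result: 1

1


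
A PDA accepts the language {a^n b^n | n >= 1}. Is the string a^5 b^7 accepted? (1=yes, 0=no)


Language requires equal numbers of a's and b's
PDA pushes for each 'a', pops for each 'b'
Number of a's = 5
Number of b's = 7
5 != 7 -> Reject

0


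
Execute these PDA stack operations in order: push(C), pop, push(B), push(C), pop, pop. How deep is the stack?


Tracing stack operations:
  push(C) -> stack = [C], depth=1
  pop -> removed C, stack = [], depth=0
  push(B) -> stack = [B], depth=1
  push(C) -> stack = [B,C], depth=2
  pop -> removed C, stack = [B], depth=1
  pop -> removed B, stack = [], depth=0
Final depth = 0

0


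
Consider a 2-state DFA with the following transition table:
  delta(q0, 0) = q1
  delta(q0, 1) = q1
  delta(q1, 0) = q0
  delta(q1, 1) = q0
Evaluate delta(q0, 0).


Looking up transition function:
delta(q0, 0) in the table
Row: q0, Column: 0
Result: q1

q1


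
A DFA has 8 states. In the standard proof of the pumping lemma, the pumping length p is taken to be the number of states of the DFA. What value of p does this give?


Pumping lemma for regular languages (standard proof):
Take p = |Q|, the number of DFA states.
Any string of length >= |Q| passes through |Q|+1 states while reading its first |Q| symbols,
so by pigeonhole some state repeats, giving the loop that can be pumped.
Here |Q| = 8
Therefore the proof uses p = 8

8


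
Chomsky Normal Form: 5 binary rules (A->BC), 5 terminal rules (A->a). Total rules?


CNF allows two rule forms:
  A -> BC (binary): 5 rules
  A -> a (terminal): 5 rules
Total = 5 + 5 = 10

10


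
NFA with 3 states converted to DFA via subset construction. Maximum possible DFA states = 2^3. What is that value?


NFA has 3 states
Subset construction: each DFA state = subset of NFA states
Maximum subsets = 2^3
2^3 = 8

8


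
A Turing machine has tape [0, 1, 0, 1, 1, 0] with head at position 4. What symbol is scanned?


Tape: [0, 1, 0, 1, 1, 0]
Positions: 0 1 2 3 4 5
Values:    0 1 0 1 1 0
Head at position 4
tape[4] = 1

1


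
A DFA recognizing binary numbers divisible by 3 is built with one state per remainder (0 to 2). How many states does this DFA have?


Divisibility by 3 is tracked via the remainder mod 3: 0, 1, ..., 2
The construction assigns one state to each remainder
Number of remainders = 3

3


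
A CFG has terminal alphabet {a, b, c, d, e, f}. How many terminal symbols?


Terminal symbols: a, b, c, d, e, f
Counting each: a (#1), b (#2), c (#3), d (#4), e (#5), f (#6)
Total = 6

6


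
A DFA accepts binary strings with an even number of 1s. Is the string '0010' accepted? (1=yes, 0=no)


DFA has 2 states: q_even (start, accept=yes) and q_odd
Processing string '0010' character by character:
  Position 0: read '0', 1-count=0 -> q_even (no change)
  Position 1: read '0', 1-count=0 -> q_even (no change)
  Position 2: read '1', 1-count=1 -> q_odd
  Position 3: read '0', 1-count=1 -> q_odd (no change)
Final state: q_odd, total 1s = 1 (odd); the DFA requires an even count -> reject

0


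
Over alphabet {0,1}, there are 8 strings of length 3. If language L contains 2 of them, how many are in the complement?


Alphabet: {0,1}
String length: 3
Total strings of length 3 = 2^3 = 8
Strings in L = 2
Complement = total - |L|
= 8 - 2
= 6

6


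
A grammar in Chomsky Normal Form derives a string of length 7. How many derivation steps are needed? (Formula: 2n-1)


Chomsky Normal Form derivation:
String length n = 7
Each step either:
  - Splits a nonterminal into two (n-1 such steps)
  - Converts a nonterminal to terminal (n such steps)
Total = (n-1) + n = 2n - 1
= 2(7) - 1
= 14 - 1
= 13

13


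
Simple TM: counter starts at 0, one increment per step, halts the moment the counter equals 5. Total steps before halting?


Counter starts at 0. Counting sequence:
  Step 1: counter = 1
  Step 2: counter = 2
  Step 3: counter = 3
  Step 4: counter = 4
  Step 5: counter = 5
Counter reached 5 -> halt
Total steps = 5

5


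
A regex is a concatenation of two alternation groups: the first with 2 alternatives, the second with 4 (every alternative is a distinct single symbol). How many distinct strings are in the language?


First group: 2 alternatives
Second group: 4 alternatives
Concatenation: each choice from group 1 pairs with each from group 2
Total = 2 x 4 = 8

8


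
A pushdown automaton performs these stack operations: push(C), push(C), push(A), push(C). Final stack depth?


Tracing stack operations:
  push(C) -> stack = [C], depth=1
  push(C) -> stack = [C,C], depth=2
  push(A) -> stack = [C,C,A], depth=3
  push(C) -> stack = [C,C,A,C], depth=4
Final depth = 4

4


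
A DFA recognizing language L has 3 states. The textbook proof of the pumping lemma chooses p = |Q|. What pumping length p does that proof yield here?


Pumping lemma for regular languages (standard proof):
Take p = |Q|, the number of DFA states.
Any string of length >= |Q| passes through |Q|+1 states while reading its first |Q| symbols,
so by pigeonhole some state repeats, giving the loop that can be pumped.
Here |Q| = 3
Therefore the proof uses p = 3

3


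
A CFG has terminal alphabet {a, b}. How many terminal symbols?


Terminal symbols: a, b
Counting each: a (#1), b (#2)
Total = 2

2


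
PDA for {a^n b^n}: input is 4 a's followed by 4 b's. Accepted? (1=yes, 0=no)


Language requires equal numbers of a's and b's
PDA pushes for each 'a', pops for each 'b'
Number of a's = 4
Number of b's = 4
4 == 4 -> Accept

1


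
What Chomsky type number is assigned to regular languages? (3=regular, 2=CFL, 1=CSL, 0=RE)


Chomsky hierarchy levels:
  Type 3: Regular (DFA/NFA/regex)
  Type 2: Context-free (PDA)
  Type 1: Context-sensitive
  Type 0: Recursively enumerable (TM)
'regular' corresponds to Type 3

3


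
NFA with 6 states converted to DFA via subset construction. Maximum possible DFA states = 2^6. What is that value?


NFA has 6 states
Subset construction: each DFA state = subset of NFA states
Maximum subsets = 2^6
2^6 = 64

64


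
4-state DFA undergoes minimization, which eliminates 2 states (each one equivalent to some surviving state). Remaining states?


Original DFA: 4 states
Redundant states removed: 2
Minimized states = original - removed
= 4 - 2
= 2

2


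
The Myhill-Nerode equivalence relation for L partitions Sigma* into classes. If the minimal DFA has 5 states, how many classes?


Myhill-Nerode theorem:
Number of equivalence classes = number of states in minimal DFA
Minimal DFA states = 5
Therefore equivalence classes = 5

5


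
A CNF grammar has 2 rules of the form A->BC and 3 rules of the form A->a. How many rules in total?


CNF allows two rule forms:
  A -> BC (binary): 2 rules
  A -> a (terminal): 3 rules
Total = 2 + 3 = 5

5


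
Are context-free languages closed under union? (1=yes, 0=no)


CFL closure properties:
  Closed under: union, concatenation, Kleene star
  NOT closed under: intersection, complement
Operation 'union' is in closed list -> Yes (closed)

1


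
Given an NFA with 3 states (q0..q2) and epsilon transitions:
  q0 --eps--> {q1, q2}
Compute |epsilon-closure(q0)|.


Starting from q0
Initialize closure = {q0}
Follow epsilon from q0 -> add q1
Follow epsilon from q0 -> add q2
Final closure: {q0, q1, q2}
Size = 3

3


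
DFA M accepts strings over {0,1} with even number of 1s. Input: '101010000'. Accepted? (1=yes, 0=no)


DFA has 2 states: q_even (start, accept=yes) and q_odd
Processing string '101010000' character by character:
  Position 0: read '1', 1-count=1 -> q_odd
  Position 1: read '0', 1-count=1 -> q_odd (no change)
  Position 2: read '1', 1-count=2 -> q_even
  Position 3: read '0', 1-count=2 -> q_even (no change)
  Position 4: read '1', 1-count=3 -> q_odd
  Position 5: read '0', 1-count=3 -> q_odd (no change)
  Position 6: read '0', 1-count=3 -> q_odd (no change)
  Position 7: read '0', 1-count=3 -> q_odd (no change)
  Position 8: read '0', 1-count=3 -> q_odd (no change)
Final state: q_odd, total 1s = 3 (odd); the DFA requires an even count -> reject

0


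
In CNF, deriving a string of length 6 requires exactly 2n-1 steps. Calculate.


Chomsky Normal Form derivation:
String length n = 6
Each step either:
  - Splits a nonterminal into two (n-1 such steps)
  - Converts a nonterminal to terminal (n such steps)
Total = (n-1) + n = 2n - 1
= 2(6) - 1
= 12 - 1
= 11

11


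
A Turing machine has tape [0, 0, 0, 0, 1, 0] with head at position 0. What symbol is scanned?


Tape: [0, 0, 0, 0, 1, 0]
Positions: 0 1 2 3 4 5
Values:    0 0 0 0 1 0
Head at position 0
tape[0] = 0

0


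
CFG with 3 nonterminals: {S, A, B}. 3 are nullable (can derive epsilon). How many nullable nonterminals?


Nonterminals: {S, A, B}
A nonterminal is nullable if it can derive epsilon
Counting nullable nonterminals: 3
Total nullable = 3

3


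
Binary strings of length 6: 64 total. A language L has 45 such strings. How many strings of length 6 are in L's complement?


Alphabet: {0,1}
String length: 6
Total strings of length 6 = 2^6 = 64
Strings in L = 45
Complement = total - |L|
= 64 - 45
= 19

19


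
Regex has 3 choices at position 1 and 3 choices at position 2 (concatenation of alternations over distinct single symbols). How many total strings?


First group: 3 alternatives
Second group: 3 alternatives
Concatenation: each choice from group 1 pairs with each from group 2
Total = 3 x 3 = 9

9


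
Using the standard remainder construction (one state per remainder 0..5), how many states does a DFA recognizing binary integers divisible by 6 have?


Divisibility by 6 is tracked via the remainder mod 6: 0, 1, ..., 5
The construction assigns one state to each remainder
Number of remainders = 6

6


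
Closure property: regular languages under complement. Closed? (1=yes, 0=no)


Regular languages are closed under:
- Union (DFA product construction)
- Intersection (DFA product construction)
- Complement (swap accept/reject states)
- Concatenation (NFA construction)
- Kleene star (NFA construction)
complement is in this list
Therefore: closed

1


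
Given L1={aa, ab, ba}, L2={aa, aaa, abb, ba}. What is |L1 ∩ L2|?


L1 = {aa, ab, ba}
L2 = {aa, aaa, abb, ba}
Checking each string in L1 against L2:
  'aa': in L2? Yes
  'ab': in L2? No
  'ba': in L2? Yes
Intersection = {aa, ba}
|L1 ∩ L2| = 2

2


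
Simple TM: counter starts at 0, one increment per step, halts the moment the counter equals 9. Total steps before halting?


Counter starts at 0. Counting sequence:
  Step 1: counter = 1
  Step 2: counter = 2
  Step 3: counter = 3
  Step 4: counter = 4
  Step 5: counter = 5
  Step 6: counter = 6
  ...
  Step 9: counter = 9
Counter reached 9 -> halt
Total steps = 9

9


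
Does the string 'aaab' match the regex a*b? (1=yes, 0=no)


Pattern: a*b
String: 'aaab'
Pattern requires: zero or more 'a's followed by exactly one 'b'
Found 3 leading 'a's
Remaining: 'b'
Remaining is exactly 'b' -> match
Result: 1

1


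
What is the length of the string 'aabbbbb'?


String: 'aabbbbb'
Counting characters:
  'a' appears 2 time(s)
  'b' appears 5 time(s)
Total length = 2 + 5 = 7

7


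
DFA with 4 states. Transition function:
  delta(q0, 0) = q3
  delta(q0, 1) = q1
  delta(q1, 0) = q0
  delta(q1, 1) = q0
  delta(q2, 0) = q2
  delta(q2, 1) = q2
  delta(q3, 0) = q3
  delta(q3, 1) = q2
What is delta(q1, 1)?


Looking up transition function:
delta(q1, 1) in the table
Row: q1, Column: 1
Result: q0

q0


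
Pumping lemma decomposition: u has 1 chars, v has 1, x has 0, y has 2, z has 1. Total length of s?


|s| = |u| + |v| + |x| + |y| + |z|
= 1 + 1 + 0 + 2 + 1
= 2 + 0 + 3
= 2 + 3
= 5

5


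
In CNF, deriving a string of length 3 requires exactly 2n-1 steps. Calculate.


Chomsky Normal Form derivation:
String length n = 3
Each step either:
  - Splits a nonterminal into two (n-1 such steps)
  - Converts a nonterminal to terminal (n such steps)
Total = (n-1) + n = 2n - 1
= 2(3) - 1
= 6 - 1
= 5

5


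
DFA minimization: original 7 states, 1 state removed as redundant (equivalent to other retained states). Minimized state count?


Original DFA: 7 states
Redundant states removed: 1
Minimized states = original - removed
= 7 - 1
= 6

6


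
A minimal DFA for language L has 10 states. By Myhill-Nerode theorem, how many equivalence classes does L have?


Myhill-Nerode theorem:
Number of equivalence classes = number of states in minimal DFA
Minimal DFA states = 10
Therefore equivalence classes = 10

10


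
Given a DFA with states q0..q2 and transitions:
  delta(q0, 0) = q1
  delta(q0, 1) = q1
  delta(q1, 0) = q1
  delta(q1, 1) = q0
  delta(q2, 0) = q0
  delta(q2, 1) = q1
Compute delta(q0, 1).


Looking up transition function:
delta(q0, 1) in the table
Row: q0, Column: 1
Result: q1

q1


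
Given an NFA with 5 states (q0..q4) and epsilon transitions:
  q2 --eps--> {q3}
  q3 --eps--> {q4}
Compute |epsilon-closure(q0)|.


Starting from q0
Initialize closure = {q0}
q0 has no outgoing epsilon transitions -> nothing to add
Final closure: {q0}
Size = 1

1


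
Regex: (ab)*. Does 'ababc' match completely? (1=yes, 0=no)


Pattern: (ab)*
String: 'ababc'
Pattern requires: zero or more repetitions of 'ab'
Length 5 is odd -> cannot be (ab)* -> no match
Result: 0

0


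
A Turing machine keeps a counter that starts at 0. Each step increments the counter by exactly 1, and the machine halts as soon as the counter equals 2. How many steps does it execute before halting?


Counter starts at 0. Counting sequence:
  Step 1: counter = 1
  Step 2: counter = 2
Counter reached 2 -> halt
Total steps = 2

2


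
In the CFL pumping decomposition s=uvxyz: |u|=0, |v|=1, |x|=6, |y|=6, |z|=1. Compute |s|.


|s| = |u| + |v| + |x| + |y| + |z|
= 0 + 1 + 6 + 6 + 1
= 1 + 6 + 7
= 7 + 7
= 14

14


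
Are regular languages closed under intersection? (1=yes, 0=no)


Regular languages are closed under:
- Union (DFA product construction)
- Intersection (DFA product construction)
- Complement (swap accept/reject states)
- Concatenation (NFA construction)
- Kleene star (NFA construction)
intersection is in this list
Therefore: closed

1


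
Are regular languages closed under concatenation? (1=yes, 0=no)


Regular languages are closed under all standard operations:
- Union: Yes (product construction)
- Intersection: Yes (product construction)
- Complement: Yes (swap accept/reject)
- Concatenation: Yes (NFA construction)
Operation: concatenation -> Closed

1


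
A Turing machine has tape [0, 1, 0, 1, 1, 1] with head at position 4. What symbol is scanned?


Tape: [0, 1, 0, 1, 1, 1]
Positions: 0 1 2 3 4 5
Values:    0 1 0 1 1 1
Head at position 4
tape[4] = 1

1


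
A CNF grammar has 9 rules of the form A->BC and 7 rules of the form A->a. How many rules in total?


CNF allows two rule forms:
  A -> BC (binary): 9 rules
  A -> a (terminal): 7 rules
Total = 9 + 7 = 16

16


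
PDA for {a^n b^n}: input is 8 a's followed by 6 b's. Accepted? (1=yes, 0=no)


Language requires equal numbers of a's and b's
PDA pushes for each 'a', pops for each 'b'
Number of a's = 8
Number of b's = 6
8 != 6 -> Reject

0


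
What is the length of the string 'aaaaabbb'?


String: 'aaaaabbb'
Counting characters:
  'a' appears 5 time(s)
  'b' appears 3 time(s)
Total length = 5 + 3 = 8

8


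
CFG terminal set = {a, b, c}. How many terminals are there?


Terminal symbols: a, b, c
Counting each: a (#1), b (#2), c (#3)
Total = 3

3


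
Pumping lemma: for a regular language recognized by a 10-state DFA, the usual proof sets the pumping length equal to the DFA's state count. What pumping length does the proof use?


Pumping lemma for regular languages (standard proof):
Take p = |Q|, the number of DFA states.
Any string of length >= |Q| passes through |Q|+1 states while reading its first |Q| symbols,
so by pigeonhole some state repeats, giving the loop that can be pumped.
Here |Q| = 10
Therefore the proof uses p = 10

10


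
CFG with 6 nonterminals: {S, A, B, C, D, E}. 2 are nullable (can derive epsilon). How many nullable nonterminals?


Nonterminals: {S, A, B, C, D, E}
A nonterminal is nullable if it can derive epsilon
Counting nullable nonterminals: 2
Total nullable = 2

2


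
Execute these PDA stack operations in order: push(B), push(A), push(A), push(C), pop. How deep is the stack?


Tracing stack operations:
  push(B) -> stack = [B], depth=1
  push(A) -> stack = [B,A], depth=2
  push(A) -> stack = [B,A,A], depth=3
  push(C) -> stack = [B,A,A,C], depth=4
  pop -> removed C, stack = [B,A,A], depth=3
Final depth = 3

3


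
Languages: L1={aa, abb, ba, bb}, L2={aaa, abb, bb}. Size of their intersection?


L1 = {aa, abb, ba, bb}
L2 = {aaa, abb, bb}
Checking each string in L1 against L2:
  'aa': in L2? No
  'abb': in L2? Yes
  'ba': in L2? No
  'bb': in L2? Yes
Intersection = {abb, bb}
|L1 ∩ L2| = 2

2


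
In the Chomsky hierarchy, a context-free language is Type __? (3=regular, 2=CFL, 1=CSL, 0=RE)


Chomsky hierarchy levels:
  Type 3: Regular (DFA/NFA/regex)
  Type 2: Context-free (PDA)
  Type 1: Context-sensitive
  Type 0: Recursively enumerable (TM)
'context-free' corresponds to Type 2

2


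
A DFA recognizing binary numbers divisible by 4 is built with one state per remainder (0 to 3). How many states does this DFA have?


Divisibility by 4 is tracked via the remainder mod 4: 0, 1, ..., 3
The construction assigns one state to each remainder
Number of remainders = 4

4


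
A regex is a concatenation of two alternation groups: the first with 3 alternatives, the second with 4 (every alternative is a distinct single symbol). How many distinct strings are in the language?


First group: 3 alternatives
Second group: 4 alternatives
Concatenation: each choice from group 1 pairs with each from group 2
Total = 3 x 4 = 12

12


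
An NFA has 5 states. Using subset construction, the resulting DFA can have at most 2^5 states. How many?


NFA has 5 states
Subset construction: each DFA state = subset of NFA states
Maximum subsets = 2^5
2^5 = 32

32


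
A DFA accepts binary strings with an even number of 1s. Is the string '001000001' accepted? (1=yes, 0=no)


DFA has 2 states: q_even (start, accept=yes) and q_odd
Processing string '001000001' character by character:
  Position 0: read '0', 1-count=0 -> q_even (no change)
  Position 1: read '0', 1-count=0 -> q_even (no change)
  Position 2: read '1', 1-count=1 -> q_odd
  Position 3: read '0', 1-count=1 -> q_odd (no change)
  Position 4: read '0', 1-count=1 -> q_odd (no change)
  Position 5: read '0', 1-count=1 -> q_odd (no change)
  Position 6: read '0', 1-count=1 -> q_odd (no change)
  Position 7: read '0', 1-count=1 -> q_odd (no change)
  Position 8: read '1', 1-count=2 -> q_even
Final state: q_even, total 1s = 2 (even); the DFA requires an even count -> accept

1


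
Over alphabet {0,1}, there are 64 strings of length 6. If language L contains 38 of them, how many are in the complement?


Alphabet: {0,1}
String length: 6
Total strings of length 6 = 2^6 = 64
Strings in L = 38
Complement = total - |L|
= 64 - 38
= 26

26


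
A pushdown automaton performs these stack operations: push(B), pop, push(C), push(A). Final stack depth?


Tracing stack operations:
  push(B) -> stack = [B], depth=1
  pop -> removed B, stack = [], depth=0
  push(C) -> stack = [C], depth=1
  push(A) -> stack = [C,A], depth=2
Final depth = 2

2


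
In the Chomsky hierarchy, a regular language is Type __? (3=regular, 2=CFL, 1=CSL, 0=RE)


Chomsky hierarchy levels:
  Type 3: Regular (DFA/NFA/regex)
  Type 2: Context-free (PDA)
  Type 1: Context-sensitive
  Type 0: Recursively enumerable (TM)
'regular' corresponds to Type 3

3


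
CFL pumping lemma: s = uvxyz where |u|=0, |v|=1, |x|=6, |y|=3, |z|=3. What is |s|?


|s| = |u| + |v| + |x| + |y| + |z|
= 0 + 1 + 6 + 3 + 3
= 1 + 6 + 6
= 7 + 6
= 13

13


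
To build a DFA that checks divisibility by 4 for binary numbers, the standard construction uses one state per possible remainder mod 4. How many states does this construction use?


Divisibility by 4 is tracked via the remainder mod 4: 0, 1, ..., 3
The construction assigns one state to each remainder
Number of remainders = 4

4


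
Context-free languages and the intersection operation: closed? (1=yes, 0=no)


CFL closure properties:
  Closed under: union, concatenation, Kleene star
  NOT closed under: intersection, complement
Operation 'intersection' is in not-closed list -> No (not closed)

0


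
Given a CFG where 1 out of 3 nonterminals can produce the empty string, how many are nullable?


Nonterminals: {S, A, B}
A nonterminal is nullable if it can derive epsilon
Counting nullable nonterminals: 1
Total nullable = 1

1


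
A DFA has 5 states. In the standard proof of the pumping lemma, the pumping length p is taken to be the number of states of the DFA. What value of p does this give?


Pumping lemma for regular languages (standard proof):
Take p = |Q|, the number of DFA states.
Any string of length >= |Q| passes through |Q|+1 states while reading its first |Q| symbols,
so by pigeonhole some state repeats, giving the loop that can be pumped.
Here |Q| = 5
Therefore the proof uses p = 5

5


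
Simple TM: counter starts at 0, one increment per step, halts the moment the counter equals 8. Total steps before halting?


Counter starts at 0. Counting sequence:
  Step 1: counter = 1
  Step 2: counter = 2
  Step 3: counter = 3
  Step 4: counter = 4
  Step 5: counter = 5
  Step 6: counter = 6
  Step 7: counter = 7
  Step 8: counter = 8
Counter reached 8 -> halt
Total steps = 8

8


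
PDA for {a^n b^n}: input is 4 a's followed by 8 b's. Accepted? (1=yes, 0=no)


Language requires equal numbers of a's and b's
PDA pushes for each 'a', pops for each 'b'
Number of a's = 4
Number of b's = 8
4 != 8 -> Reject

0


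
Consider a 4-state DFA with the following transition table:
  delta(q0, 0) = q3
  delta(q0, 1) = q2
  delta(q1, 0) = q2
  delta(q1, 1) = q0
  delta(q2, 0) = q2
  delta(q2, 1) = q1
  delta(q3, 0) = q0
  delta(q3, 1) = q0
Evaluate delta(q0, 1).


Looking up transition function:
delta(q0, 1) in the table
Row: q0, Column: 1
Result: q2

q2


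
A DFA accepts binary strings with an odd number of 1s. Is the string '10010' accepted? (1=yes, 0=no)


DFA has 2 states: q_even (start, accept=no) and q_odd
Processing string '10010' character by character:
  Position 0: read '1', 1-count=1 -> q_odd
  Position 1: read '0', 1-count=1 -> q_odd (no change)
  Position 2: read '0', 1-count=1 -> q_odd (no change)
  Position 3: read '1', 1-count=2 -> q_even
  Position 4: read '0', 1-count=2 -> q_even (no change)
Final state: q_even, total 1s = 2 (even); the DFA requires an odd count -> reject

0


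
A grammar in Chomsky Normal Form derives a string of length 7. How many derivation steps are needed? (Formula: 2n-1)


Chomsky Normal Form derivation:
String length n = 7
Each step either:
  - Splits a nonterminal into two (n-1 such steps)
  - Converts a nonterminal to terminal (n such steps)
Total = (n-1) + n = 2n - 1
= 2(7) - 1
= 14 - 1
= 13

13


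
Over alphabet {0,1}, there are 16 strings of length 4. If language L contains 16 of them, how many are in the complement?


Alphabet: {0,1}
String length: 4
Total strings of length 4 = 2^4 = 16
Strings in L = 16
Complement = total - |L|
= 16 - 16
= 0

0


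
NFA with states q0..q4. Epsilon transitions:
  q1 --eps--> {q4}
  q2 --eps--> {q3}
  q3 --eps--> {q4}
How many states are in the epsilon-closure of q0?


Starting from q0
Initialize closure = {q0}
q0 has no outgoing epsilon transitions -> nothing to add
Final closure: {q0}
Size = 1

1


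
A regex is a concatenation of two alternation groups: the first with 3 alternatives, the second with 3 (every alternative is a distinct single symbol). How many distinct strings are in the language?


First group: 3 alternatives
Second group: 3 alternatives
Concatenation: each choice from group 1 pairs with each from group 2
Total = 3 x 3 = 9

9


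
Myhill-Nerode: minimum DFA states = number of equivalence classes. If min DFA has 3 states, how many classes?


Myhill-Nerode theorem:
Number of equivalence classes = number of states in minimal DFA
Minimal DFA states = 3
Therefore equivalence classes = 3

3


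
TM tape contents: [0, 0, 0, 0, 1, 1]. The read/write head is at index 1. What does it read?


Tape: [0, 0, 0, 0, 1, 1]
Positions: 0 1 2 3 4 5
Values:    0 0 0 0 1 1
Head at position 1
tape[1] = 0

0
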